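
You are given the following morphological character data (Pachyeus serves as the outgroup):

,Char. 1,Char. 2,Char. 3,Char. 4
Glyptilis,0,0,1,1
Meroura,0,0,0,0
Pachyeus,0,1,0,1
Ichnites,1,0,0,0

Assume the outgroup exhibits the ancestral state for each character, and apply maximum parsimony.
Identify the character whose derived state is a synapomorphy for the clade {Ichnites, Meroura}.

Char. 4

Character polarity is set by the outgroup: the derived state is whichever differs from the outgroup's state, so for Char. 2, Char. 4 the derived state is '0', and for the remaining characters it is '1'.
Char. 1 (derived state '1') is unique to Ichnites (autapomorphy; uninformative for grouping).
Char. 2 (derived state '0') is shared by all ingroup taxa — unites the whole ingroup.
Char. 3 (derived state '1') is unique to Glyptilis (autapomorphy; uninformative for grouping).
Char. 4 (derived state '0') is shared by Ichnites and Meroura — a synapomorphy uniting that clade.
Most parsimonious ingroup topology: ((Meroura,Ichnites),Glyptilis).
The clade {Ichnites, Meroura} is supported by Char. 4: its derived state '0' occurs in exactly those taxa and in no other taxon (including the outgroup).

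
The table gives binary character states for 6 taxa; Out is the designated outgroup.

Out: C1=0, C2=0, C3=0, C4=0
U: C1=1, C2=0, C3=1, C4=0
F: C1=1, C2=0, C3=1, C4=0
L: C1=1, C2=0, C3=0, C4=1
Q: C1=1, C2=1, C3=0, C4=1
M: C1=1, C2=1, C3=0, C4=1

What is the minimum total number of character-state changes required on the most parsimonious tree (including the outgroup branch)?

4

The outgroup has state '0' for every character, so '1' is the derived state throughout.
C1 (derived state '1') is shared by all ingroup taxa — unites the whole ingroup.
C2: derived state '1' in M and Q only — synapomorphy for {M, Q}.
C3 (derived state '1') is shared by F and U — a synapomorphy uniting that clade.
C4 (derived state '1') is shared by L, M, and Q — a synapomorphy uniting that clade.
Most parsimonious ingroup topology: ((U,F),(L,(Q,M))).
Changes per character on this tree: C1: 1; C2: 1; C3: 1; C4: 1.
Total = 4.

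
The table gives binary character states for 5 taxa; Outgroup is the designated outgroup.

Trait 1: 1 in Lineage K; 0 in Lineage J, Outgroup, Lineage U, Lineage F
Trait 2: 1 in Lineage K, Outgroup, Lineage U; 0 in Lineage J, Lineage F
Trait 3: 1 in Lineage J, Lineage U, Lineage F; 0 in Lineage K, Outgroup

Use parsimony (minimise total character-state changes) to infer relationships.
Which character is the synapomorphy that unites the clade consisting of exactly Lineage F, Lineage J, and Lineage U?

Trait 3

Character polarity is set by the outgroup: the derived state is whichever differs from the outgroup's state, so for Trait 2 the derived state is '0', and for the remaining characters it is '1'.
Trait 1: derived state '1' in Lineage K only — an autapomorphy, so it tells us nothing about relationships among taxa.
Only Lineage F and Lineage J show the derived state '0' for Trait 2, supporting them as a clade.
Only Lineage F, Lineage J, and Lineage U show the derived state '1' for Trait 3, supporting them as a clade.
Most parsimonious ingroup topology: (((Lineage J,Lineage F),Lineage U),Lineage K).
The clade {Lineage F, Lineage J, Lineage U} is supported by Trait 3: its derived state '1' occurs in exactly those taxa and in no other taxon (including the outgroup).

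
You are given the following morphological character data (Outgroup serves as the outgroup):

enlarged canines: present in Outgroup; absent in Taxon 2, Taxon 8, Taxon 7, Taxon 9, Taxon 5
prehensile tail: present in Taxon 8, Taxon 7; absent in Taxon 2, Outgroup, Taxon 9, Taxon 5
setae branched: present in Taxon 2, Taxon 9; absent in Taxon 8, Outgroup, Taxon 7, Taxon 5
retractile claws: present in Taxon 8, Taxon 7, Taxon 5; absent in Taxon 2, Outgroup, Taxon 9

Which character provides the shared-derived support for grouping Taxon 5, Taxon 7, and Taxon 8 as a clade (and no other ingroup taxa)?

retractile claws

Character polarity is set by the outgroup: the derived state is whichever differs from the outgroup's state, so for enlarged canines the derived state is 'absent', and for the remaining characters it is 'present'.
enlarged canines (derived state 'absent') is shared by all ingroup taxa — unites the whole ingroup.
prehensile tail: derived state 'present' in Taxon 7 and Taxon 8 only — synapomorphy for {Taxon 7, Taxon 8}.
setae branched (derived state 'present') is shared by Taxon 2 and Taxon 9 — a synapomorphy uniting that clade.
retractile claws: derived state 'present' in Taxon 5, Taxon 7, and Taxon 8 only — synapomorphy for {Taxon 5, Taxon 7, Taxon 8}.
Most parsimonious ingroup topology: ((Taxon 9,Taxon 2),(Taxon 5,(Taxon 7,Taxon 8))).
The clade {Taxon 5, Taxon 7, Taxon 8} is supported by retractile claws: its derived state 'present' occurs in exactly those taxa and in no other taxon (including the outgroup).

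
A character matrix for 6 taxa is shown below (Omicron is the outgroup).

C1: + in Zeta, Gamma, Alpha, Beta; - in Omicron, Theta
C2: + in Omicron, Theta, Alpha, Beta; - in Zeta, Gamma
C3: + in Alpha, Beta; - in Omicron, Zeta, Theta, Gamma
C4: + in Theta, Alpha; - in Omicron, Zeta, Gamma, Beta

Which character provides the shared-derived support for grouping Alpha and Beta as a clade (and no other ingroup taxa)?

Character polarity is set by the outgroup: the derived state is whichever differs from the outgroup's state, so for C2 the derived state is '-', and for the remaining characters it is '+'.
Only Alpha, Beta, Gamma, and Zeta show the derived state '+' for C1, supporting them as a clade.
Only Gamma and Zeta show the derived state '-' for C2, supporting them as a clade.
Only Alpha and Beta show the derived state '+' for C3, supporting them as a clade.
C4 (state '+') occurs in Alpha and Theta but conflicts with the nesting implied by the other characters — most parsimoniously interpreted as homoplasy.
Most parsimonious ingroup topology: (((Zeta,Gamma),(Alpha,Beta)),Theta).
The clade {Alpha, Beta} is supported by C3: its derived state '+' occurs in exactly those taxa and in no other taxon (including the outgroup).

C3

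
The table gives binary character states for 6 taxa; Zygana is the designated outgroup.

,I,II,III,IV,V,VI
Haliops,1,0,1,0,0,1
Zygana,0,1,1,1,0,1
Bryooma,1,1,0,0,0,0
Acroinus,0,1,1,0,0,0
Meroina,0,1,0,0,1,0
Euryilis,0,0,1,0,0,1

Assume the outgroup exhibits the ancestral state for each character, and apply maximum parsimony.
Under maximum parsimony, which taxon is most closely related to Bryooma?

Character polarity is set by the outgroup: the derived state is whichever differs from the outgroup's state, so for II, III, IV, VI the derived state is '0', and for the remaining characters it is '1'.
I (state '1') occurs in Bryooma and Haliops but conflicts with the nesting implied by the other characters — most parsimoniously interpreted as homoplasy.
II: derived state '0' in Euryilis and Haliops only — synapomorphy for {Euryilis, Haliops}.
III: derived state '0' in Bryooma and Meroina only — synapomorphy for {Bryooma, Meroina}.
All ingroup taxa share the derived state '0' for IV; it defines the ingroup but does not resolve relationships within it.
V (derived state '1') is unique to Meroina (autapomorphy; uninformative for grouping).
VI: derived state '0' in Acroinus, Bryooma, and Meroina only — synapomorphy for {Acroinus, Bryooma, Meroina}.
Most parsimonious ingroup topology: ((Euryilis,Haliops),(Acroinus,(Meroina,Bryooma))).
Bryooma and Meroina form a cherry on this tree, so they are sister taxa.

Meroina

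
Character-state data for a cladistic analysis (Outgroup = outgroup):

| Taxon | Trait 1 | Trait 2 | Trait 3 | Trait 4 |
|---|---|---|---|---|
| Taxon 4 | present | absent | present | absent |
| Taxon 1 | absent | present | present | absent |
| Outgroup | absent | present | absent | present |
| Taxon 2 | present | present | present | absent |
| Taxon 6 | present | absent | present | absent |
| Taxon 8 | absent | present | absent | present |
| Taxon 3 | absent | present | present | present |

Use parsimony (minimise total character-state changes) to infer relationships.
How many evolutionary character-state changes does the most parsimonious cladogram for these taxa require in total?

Character polarity is set by the outgroup: the derived state is whichever differs from the outgroup's state, so for Trait 2, Trait 4 the derived state is 'absent', and for the remaining characters it is 'present'.
Trait 1 (derived state 'present') is shared by Taxon 2, Taxon 4, and Taxon 6 — a synapomorphy uniting that clade.
Trait 2 (derived state 'absent') is shared by Taxon 4 and Taxon 6 — a synapomorphy uniting that clade.
Trait 3: derived state 'present' in Taxon 1, Taxon 2, Taxon 3, Taxon 4, and Taxon 6 only — synapomorphy for {Taxon 1, Taxon 2, Taxon 3, Taxon 4, Taxon 6}.
Trait 4: derived state 'absent' in Taxon 1, Taxon 2, Taxon 4, and Taxon 6 only — synapomorphy for {Taxon 1, Taxon 2, Taxon 4, Taxon 6}.
Most parsimonious ingroup topology: ((Taxon 3,(((Taxon 4,Taxon 6),Taxon 2),Taxon 1)),Taxon 8).
Changes per character on this tree: Trait 1: 1; Trait 2: 1; Trait 3: 1; Trait 4: 1.
Total = 4.

4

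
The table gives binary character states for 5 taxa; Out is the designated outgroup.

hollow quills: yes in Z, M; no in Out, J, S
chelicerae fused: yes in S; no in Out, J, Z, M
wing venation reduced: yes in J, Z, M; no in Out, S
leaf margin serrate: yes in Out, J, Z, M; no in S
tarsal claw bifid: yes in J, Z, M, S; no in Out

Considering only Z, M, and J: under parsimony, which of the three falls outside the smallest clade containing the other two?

Character polarity is set by the outgroup: the derived state is whichever differs from the outgroup's state, so for leaf margin serrate the derived state is 'no', and for the remaining characters it is 'yes'.
hollow quills: derived state 'yes' in M and Z only — synapomorphy for {M, Z}.
chelicerae fused: derived state 'yes' in S only — an autapomorphy, so it tells us nothing about relationships among taxa.
wing venation reduced (derived state 'yes') is shared by J, M, and Z — a synapomorphy uniting that clade.
leaf margin serrate (derived state 'no') is unique to S (autapomorphy; uninformative for grouping).
All ingroup taxa share the derived state 'yes' for tarsal claw bifid; it defines the ingroup but does not resolve relationships within it.
Most parsimonious ingroup topology: ((J,(Z,M)),S).
Z and M share a more recent common ancestor with each other than either does with J, so J is the least closely related of the three.

J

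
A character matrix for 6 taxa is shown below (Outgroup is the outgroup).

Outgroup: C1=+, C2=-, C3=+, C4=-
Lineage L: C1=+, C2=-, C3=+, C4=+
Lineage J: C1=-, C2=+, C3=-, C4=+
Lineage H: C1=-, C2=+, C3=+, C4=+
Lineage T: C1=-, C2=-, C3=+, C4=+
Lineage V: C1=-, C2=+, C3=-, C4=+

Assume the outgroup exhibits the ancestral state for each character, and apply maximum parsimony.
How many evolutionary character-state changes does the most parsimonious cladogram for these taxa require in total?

Character polarity is set by the outgroup: the derived state is whichever differs from the outgroup's state, so for C1, C3 the derived state is '-', and for the remaining characters it is '+'.
Only Lineage H, Lineage J, Lineage T, and Lineage V show the derived state '-' for C1, supporting them as a clade.
C2 (derived state '+') is shared by Lineage H, Lineage J, and Lineage V — a synapomorphy uniting that clade.
C3: derived state '-' in Lineage J and Lineage V only — synapomorphy for {Lineage J, Lineage V}.
All ingroup taxa share the derived state '+' for C4; it defines the ingroup but does not resolve relationships within it.
Most parsimonious ingroup topology: (Lineage L,(((Lineage J,Lineage V),Lineage H),Lineage T)).
Changes per character on this tree: C1: 1; C2: 1; C3: 1; C4: 1.
Total = 4.

4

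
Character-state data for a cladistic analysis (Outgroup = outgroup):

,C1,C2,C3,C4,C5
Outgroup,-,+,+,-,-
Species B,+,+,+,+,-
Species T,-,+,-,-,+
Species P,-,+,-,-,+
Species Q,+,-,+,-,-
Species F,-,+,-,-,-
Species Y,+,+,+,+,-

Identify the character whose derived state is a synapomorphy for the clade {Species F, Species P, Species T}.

Character polarity is set by the outgroup: the derived state is whichever differs from the outgroup's state, so for C2, C3 the derived state is '-', and for the remaining characters it is '+'.
C1 (derived state '+') is shared by Species B, Species Q, and Species Y — a synapomorphy uniting that clade.
C2 (derived state '-') is unique to Species Q (autapomorphy; uninformative for grouping).
Only Species F, Species P, and Species T show the derived state '-' for C3, supporting them as a clade.
C4 (derived state '+') is shared by Species B and Species Y — a synapomorphy uniting that clade.
C5 (derived state '+') is shared by Species P and Species T — a synapomorphy uniting that clade.
Most parsimonious ingroup topology: (((Species B,Species Y),Species Q),((Species T,Species P),Species F)).
The clade {Species F, Species P, Species T} is supported by C3: its derived state '-' occurs in exactly those taxa and in no other taxon (including the outgroup).

C3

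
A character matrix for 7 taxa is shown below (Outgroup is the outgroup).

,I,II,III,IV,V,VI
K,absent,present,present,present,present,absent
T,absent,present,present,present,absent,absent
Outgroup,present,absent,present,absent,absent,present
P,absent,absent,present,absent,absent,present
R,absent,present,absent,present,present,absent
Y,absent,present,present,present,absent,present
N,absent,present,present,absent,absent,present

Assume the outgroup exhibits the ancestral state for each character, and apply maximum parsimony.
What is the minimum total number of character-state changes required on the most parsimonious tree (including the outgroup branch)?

6

Character polarity is set by the outgroup: the derived state is whichever differs from the outgroup's state, so for I, III, VI the derived state is 'absent', and for the remaining characters it is 'present'.
All ingroup taxa share the derived state 'absent' for I; it defines the ingroup but does not resolve relationships within it.
Only K, N, R, T, and Y show the derived state 'present' for II, supporting them as a clade.
III (derived state 'absent') is unique to R (autapomorphy; uninformative for grouping).
Only K, R, T, and Y show the derived state 'present' for IV, supporting them as a clade.
V (derived state 'present') is shared by K and R — a synapomorphy uniting that clade.
VI (derived state 'absent') is shared by K, R, and T — a synapomorphy uniting that clade.
Most parsimonious ingroup topology: (((((K,R),T),Y),N),P).
Changes per character on this tree: I: 1; II: 1; III: 1; IV: 1; V: 1; VI: 1.
Total = 6.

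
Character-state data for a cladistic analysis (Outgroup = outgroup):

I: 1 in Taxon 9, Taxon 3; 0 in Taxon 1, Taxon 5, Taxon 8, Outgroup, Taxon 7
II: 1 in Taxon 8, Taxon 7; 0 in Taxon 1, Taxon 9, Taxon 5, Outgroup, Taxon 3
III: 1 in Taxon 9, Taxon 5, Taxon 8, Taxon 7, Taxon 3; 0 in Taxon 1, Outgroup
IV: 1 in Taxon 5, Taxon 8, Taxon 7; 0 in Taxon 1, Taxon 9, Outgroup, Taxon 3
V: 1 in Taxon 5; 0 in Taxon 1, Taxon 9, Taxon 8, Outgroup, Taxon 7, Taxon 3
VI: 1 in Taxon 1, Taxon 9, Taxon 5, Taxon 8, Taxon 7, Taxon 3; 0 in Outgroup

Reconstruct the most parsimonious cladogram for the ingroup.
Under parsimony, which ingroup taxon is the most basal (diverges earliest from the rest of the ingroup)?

The outgroup has state '0' for every character, so '1' is the derived state throughout.
Only Taxon 3 and Taxon 9 show the derived state '1' for I, supporting them as a clade.
Only Taxon 7 and Taxon 8 show the derived state '1' for II, supporting them as a clade.
Only Taxon 3, Taxon 5, Taxon 7, Taxon 8, and Taxon 9 show the derived state '1' for III, supporting them as a clade.
Only Taxon 5, Taxon 7, and Taxon 8 show the derived state '1' for IV, supporting them as a clade.
V: derived state '1' in Taxon 5 only — an autapomorphy, so it tells us nothing about relationships among taxa.
VI (derived state '1') is shared by all ingroup taxa — unites the whole ingroup.
Most parsimonious ingroup topology: (((Taxon 9,Taxon 3),((Taxon 7,Taxon 8),Taxon 5)),Taxon 1).
Taxon 1 is sister to the clade containing all other ingroup taxa, so it is the earliest-diverging (most basal) ingroup lineage.

Taxon 1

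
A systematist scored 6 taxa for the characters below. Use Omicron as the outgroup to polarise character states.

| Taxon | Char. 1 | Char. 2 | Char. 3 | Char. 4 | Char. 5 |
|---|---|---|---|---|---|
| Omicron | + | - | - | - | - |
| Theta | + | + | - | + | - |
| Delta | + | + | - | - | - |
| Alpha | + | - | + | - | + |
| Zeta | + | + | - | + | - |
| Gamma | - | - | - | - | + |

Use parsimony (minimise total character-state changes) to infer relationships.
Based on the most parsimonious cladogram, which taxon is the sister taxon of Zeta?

Theta

Character polarity is set by the outgroup: the derived state is whichever differs from the outgroup's state, so for Char. 1 the derived state is '-', and for the remaining characters it is '+'.
Char. 1: derived state '-' in Gamma only — an autapomorphy, so it tells us nothing about relationships among taxa.
Only Delta, Theta, and Zeta show the derived state '+' for Char. 2, supporting them as a clade.
Char. 3 (derived state '+') is unique to Alpha (autapomorphy; uninformative for grouping).
Only Theta and Zeta show the derived state '+' for Char. 4, supporting them as a clade.
Only Alpha and Gamma show the derived state '+' for Char. 5, supporting them as a clade.
Most parsimonious ingroup topology: (((Theta,Zeta),Delta),(Alpha,Gamma)).
Zeta and Theta form a cherry on this tree, so they are sister taxa.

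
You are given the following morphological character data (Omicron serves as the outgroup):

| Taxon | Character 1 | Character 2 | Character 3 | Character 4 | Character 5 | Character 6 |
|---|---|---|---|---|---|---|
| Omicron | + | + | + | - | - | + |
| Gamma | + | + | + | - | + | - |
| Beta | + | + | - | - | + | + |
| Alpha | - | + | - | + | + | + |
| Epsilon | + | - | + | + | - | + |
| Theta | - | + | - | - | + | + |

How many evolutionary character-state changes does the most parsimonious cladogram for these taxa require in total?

7

Character polarity is set by the outgroup: the derived state is whichever differs from the outgroup's state, so for Character 1, Character 2, Character 3, Character 6 the derived state is '-', and for the remaining characters it is '+'.
Character 1 (derived state '-') is shared by Alpha and Theta — a synapomorphy uniting that clade.
Character 2: derived state '-' in Epsilon only — an autapomorphy, so it tells us nothing about relationships among taxa.
Only Alpha, Beta, and Theta show the derived state '-' for Character 3, supporting them as a clade.
Character 4 groups Alpha and Epsilon, which is incompatible with the clades supported by the remaining characters; treating it as convergent (homoplasy) costs fewer steps than any alternative tree.
Only Alpha, Beta, Gamma, and Theta show the derived state '+' for Character 5, supporting them as a clade.
Character 6: derived state '-' in Gamma only — an autapomorphy, so it tells us nothing about relationships among taxa.
Most parsimonious ingroup topology: ((Gamma,(Beta,(Alpha,Theta))),Epsilon).
Changes per character on this tree: Character 1: 1; Character 2: 1; Character 3: 1; Character 4: 2; Character 5: 1; Character 6: 1.
Total = 7.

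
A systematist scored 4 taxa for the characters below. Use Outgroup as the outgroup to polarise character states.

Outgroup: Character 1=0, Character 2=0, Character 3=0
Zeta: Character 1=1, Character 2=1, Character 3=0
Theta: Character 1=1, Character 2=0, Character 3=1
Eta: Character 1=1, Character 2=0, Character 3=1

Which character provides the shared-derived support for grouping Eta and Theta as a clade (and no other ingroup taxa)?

The outgroup has state '0' for every character, so '1' is the derived state throughout.
Character 1 (derived state '1') is shared by all ingroup taxa — unites the whole ingroup.
Character 2: derived state '1' in Zeta only — an autapomorphy, so it tells us nothing about relationships among taxa.
Character 3: derived state '1' in Eta and Theta only — synapomorphy for {Eta, Theta}.
Most parsimonious ingroup topology: (Zeta,(Theta,Eta)).
The clade {Eta, Theta} is supported by Character 3: its derived state '1' occurs in exactly those taxa and in no other taxon (including the outgroup).

Character 3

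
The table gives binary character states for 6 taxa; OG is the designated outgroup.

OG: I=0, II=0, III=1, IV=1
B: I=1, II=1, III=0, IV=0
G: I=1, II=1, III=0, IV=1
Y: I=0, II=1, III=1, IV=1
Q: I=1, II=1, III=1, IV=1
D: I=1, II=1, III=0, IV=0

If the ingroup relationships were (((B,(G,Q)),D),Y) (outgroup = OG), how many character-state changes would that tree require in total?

6

Map each character onto (((B,(G,Q)),D),Y) (rooted by OG) and count the minimum state changes it requires (Fitch parsimony):
I: 1; II: 1; III: 2; IV: 2.
Total tree length = 6.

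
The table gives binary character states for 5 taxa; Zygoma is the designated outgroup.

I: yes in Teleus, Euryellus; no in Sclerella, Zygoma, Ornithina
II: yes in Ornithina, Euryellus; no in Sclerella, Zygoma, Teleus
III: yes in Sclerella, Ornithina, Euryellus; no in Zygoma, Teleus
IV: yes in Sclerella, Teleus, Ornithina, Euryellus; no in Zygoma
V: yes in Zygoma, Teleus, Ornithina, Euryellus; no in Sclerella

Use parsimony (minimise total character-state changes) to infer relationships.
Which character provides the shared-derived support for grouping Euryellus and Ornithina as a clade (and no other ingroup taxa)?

II

Character polarity is set by the outgroup: the derived state is whichever differs from the outgroup's state, so for V the derived state is 'no', and for the remaining characters it is 'yes'.
I groups Euryellus and Teleus, which is incompatible with the clades supported by the remaining characters; treating it as convergent (homoplasy) costs fewer steps than any alternative tree.
II (derived state 'yes') is shared by Euryellus and Ornithina — a synapomorphy uniting that clade.
III (derived state 'yes') is shared by Euryellus, Ornithina, and Sclerella — a synapomorphy uniting that clade.
IV (derived state 'yes') is shared by all ingroup taxa — unites the whole ingroup.
V (derived state 'no') is unique to Sclerella (autapomorphy; uninformative for grouping).
Most parsimonious ingroup topology: (((Ornithina,Euryellus),Sclerella),Teleus).
The clade {Euryellus, Ornithina} is supported by II: its derived state 'yes' occurs in exactly those taxa and in no other taxon (including the outgroup).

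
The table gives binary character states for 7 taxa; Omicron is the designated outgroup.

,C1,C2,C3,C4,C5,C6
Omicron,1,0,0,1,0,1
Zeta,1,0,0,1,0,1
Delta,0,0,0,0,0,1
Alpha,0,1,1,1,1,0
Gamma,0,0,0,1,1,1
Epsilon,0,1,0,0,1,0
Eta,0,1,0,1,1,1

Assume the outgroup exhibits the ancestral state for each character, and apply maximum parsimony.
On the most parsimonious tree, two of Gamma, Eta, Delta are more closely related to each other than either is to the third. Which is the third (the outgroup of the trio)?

Delta

Character polarity is set by the outgroup: the derived state is whichever differs from the outgroup's state, so for C1, C4, C6 the derived state is '0', and for the remaining characters it is '1'.
C1 (derived state '0') is shared by Alpha, Delta, Epsilon, Eta, and Gamma — a synapomorphy uniting that clade.
C2: derived state '1' in Alpha, Epsilon, and Eta only — synapomorphy for {Alpha, Epsilon, Eta}.
C3: derived state '1' in Alpha only — an autapomorphy, so it tells us nothing about relationships among taxa.
C4 (state '0') occurs in Delta and Epsilon but conflicts with the nesting implied by the other characters — most parsimoniously interpreted as homoplasy.
Only Alpha, Epsilon, Eta, and Gamma show the derived state '1' for C5, supporting them as a clade.
Only Alpha and Epsilon show the derived state '0' for C6, supporting them as a clade.
Most parsimonious ingroup topology: (Zeta,(Delta,(((Alpha,Epsilon),Eta),Gamma))).
Gamma and Eta share a more recent common ancestor with each other than either does with Delta, so Delta is the least closely related of the three.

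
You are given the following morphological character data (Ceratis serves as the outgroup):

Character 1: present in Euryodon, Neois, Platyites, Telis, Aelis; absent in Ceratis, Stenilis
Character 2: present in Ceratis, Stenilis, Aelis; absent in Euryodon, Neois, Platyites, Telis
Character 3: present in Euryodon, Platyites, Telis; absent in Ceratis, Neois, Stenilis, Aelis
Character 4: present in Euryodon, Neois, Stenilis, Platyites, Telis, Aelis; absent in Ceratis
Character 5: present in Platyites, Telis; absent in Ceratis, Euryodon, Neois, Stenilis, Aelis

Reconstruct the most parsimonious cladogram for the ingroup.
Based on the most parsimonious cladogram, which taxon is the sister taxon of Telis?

Platyites

Character polarity is set by the outgroup: the derived state is whichever differs from the outgroup's state, so for Character 2 the derived state is 'absent', and for the remaining characters it is 'present'.
Character 1 (derived state 'present') is shared by Aelis, Euryodon, Neois, Platyites, and Telis — a synapomorphy uniting that clade.
Character 2: derived state 'absent' in Euryodon, Neois, Platyites, and Telis only — synapomorphy for {Euryodon, Neois, Platyites, Telis}.
Only Euryodon, Platyites, and Telis show the derived state 'present' for Character 3, supporting them as a clade.
All ingroup taxa share the derived state 'present' for Character 4; it defines the ingroup but does not resolve relationships within it.
Character 5 (derived state 'present') is shared by Platyites and Telis — a synapomorphy uniting that clade.
Most parsimonious ingroup topology: ((((Euryodon,(Platyites,Telis)),Neois),Aelis),Stenilis).
Telis and Platyites form a cherry on this tree, so they are sister taxa.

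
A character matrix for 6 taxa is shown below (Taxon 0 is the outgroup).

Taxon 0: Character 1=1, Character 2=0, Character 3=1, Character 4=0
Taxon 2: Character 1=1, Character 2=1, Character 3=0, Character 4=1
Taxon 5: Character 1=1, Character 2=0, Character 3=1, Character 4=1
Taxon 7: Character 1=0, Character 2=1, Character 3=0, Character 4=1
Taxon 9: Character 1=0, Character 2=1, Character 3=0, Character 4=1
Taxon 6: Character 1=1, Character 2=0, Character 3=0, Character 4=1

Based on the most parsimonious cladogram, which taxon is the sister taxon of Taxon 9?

Taxon 7

Character polarity is set by the outgroup: the derived state is whichever differs from the outgroup's state, so for Character 1, Character 3 the derived state is '0', and for the remaining characters it is '1'.
Character 1 (derived state '0') is shared by Taxon 7 and Taxon 9 — a synapomorphy uniting that clade.
Only Taxon 2, Taxon 7, and Taxon 9 show the derived state '1' for Character 2, supporting them as a clade.
Only Taxon 2, Taxon 6, Taxon 7, and Taxon 9 show the derived state '0' for Character 3, supporting them as a clade.
All ingroup taxa share the derived state '1' for Character 4; it defines the ingroup but does not resolve relationships within it.
Most parsimonious ingroup topology: (((Taxon 2,(Taxon 7,Taxon 9)),Taxon 6),Taxon 5).
Taxon 9 and Taxon 7 form a cherry on this tree, so they are sister taxa.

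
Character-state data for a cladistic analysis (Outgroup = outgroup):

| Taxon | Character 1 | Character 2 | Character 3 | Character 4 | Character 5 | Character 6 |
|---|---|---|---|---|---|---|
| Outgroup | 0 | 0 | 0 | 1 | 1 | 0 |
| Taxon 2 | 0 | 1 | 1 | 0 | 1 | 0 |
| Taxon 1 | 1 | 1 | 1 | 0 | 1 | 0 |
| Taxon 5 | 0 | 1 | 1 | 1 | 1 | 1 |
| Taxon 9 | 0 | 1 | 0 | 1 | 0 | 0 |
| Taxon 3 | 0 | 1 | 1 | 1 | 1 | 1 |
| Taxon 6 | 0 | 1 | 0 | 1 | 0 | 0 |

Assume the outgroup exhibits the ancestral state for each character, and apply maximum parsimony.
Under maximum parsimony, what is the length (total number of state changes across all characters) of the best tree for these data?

Character polarity is set by the outgroup: the derived state is whichever differs from the outgroup's state, so for Character 4, Character 5 the derived state is '0', and for the remaining characters it is '1'.
Character 1 (derived state '1') is unique to Taxon 1 (autapomorphy; uninformative for grouping).
All ingroup taxa share the derived state '1' for Character 2; it defines the ingroup but does not resolve relationships within it.
Character 3 (derived state '1') is shared by Taxon 1, Taxon 2, Taxon 3, and Taxon 5 — a synapomorphy uniting that clade.
Character 4: derived state '0' in Taxon 1 and Taxon 2 only — synapomorphy for {Taxon 1, Taxon 2}.
Only Taxon 6 and Taxon 9 show the derived state '0' for Character 5, supporting them as a clade.
Character 6: derived state '1' in Taxon 3 and Taxon 5 only — synapomorphy for {Taxon 3, Taxon 5}.
Most parsimonious ingroup topology: (((Taxon 2,Taxon 1),(Taxon 5,Taxon 3)),(Taxon 9,Taxon 6)).
Changes per character on this tree: Character 1: 1; Character 2: 1; Character 3: 1; Character 4: 1; Character 5: 1; Character 6: 1.
Total = 6.

6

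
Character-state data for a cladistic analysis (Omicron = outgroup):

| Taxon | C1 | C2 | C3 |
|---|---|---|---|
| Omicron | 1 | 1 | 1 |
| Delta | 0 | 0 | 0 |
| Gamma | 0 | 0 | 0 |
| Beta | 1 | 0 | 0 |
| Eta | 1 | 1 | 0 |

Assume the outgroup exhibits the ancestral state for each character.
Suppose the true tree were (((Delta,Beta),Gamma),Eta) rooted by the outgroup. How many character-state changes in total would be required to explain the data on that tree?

Map each character onto (((Delta,Beta),Gamma),Eta) (rooted by Omicron) and count the minimum state changes it requires (Fitch parsimony):
C1: 2; C2: 1; C3: 1.
Total tree length = 4.

4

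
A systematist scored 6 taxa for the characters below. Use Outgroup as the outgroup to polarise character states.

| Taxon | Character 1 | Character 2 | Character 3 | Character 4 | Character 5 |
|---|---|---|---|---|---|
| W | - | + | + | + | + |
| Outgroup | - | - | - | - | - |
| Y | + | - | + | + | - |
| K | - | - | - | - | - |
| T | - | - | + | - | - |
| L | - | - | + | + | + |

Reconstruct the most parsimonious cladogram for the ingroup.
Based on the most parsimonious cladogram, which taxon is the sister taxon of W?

L

The outgroup has state '-' for every character, so '+' is the derived state throughout.
Character 1: derived state '+' in Y only — an autapomorphy, so it tells us nothing about relationships among taxa.
Character 2 (derived state '+') is unique to W (autapomorphy; uninformative for grouping).
Only L, T, W, and Y show the derived state '+' for Character 3, supporting them as a clade.
Character 4: derived state '+' in L, W, and Y only — synapomorphy for {L, W, Y}.
Character 5: derived state '+' in L and W only — synapomorphy for {L, W}.
Most parsimonious ingroup topology: ((((L,W),Y),T),K).
W and L form a cherry on this tree, so they are sister taxa.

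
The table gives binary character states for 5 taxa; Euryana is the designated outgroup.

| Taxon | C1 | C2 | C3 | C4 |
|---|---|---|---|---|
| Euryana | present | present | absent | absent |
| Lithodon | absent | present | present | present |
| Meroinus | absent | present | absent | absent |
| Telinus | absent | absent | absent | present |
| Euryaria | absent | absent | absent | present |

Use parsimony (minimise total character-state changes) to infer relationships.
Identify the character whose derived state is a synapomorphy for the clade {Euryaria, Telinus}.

Character polarity is set by the outgroup: the derived state is whichever differs from the outgroup's state, so for C1, C2 the derived state is 'absent', and for the remaining characters it is 'present'.
C1 (derived state 'absent') is shared by all ingroup taxa — unites the whole ingroup.
C2 (derived state 'absent') is shared by Euryaria and Telinus — a synapomorphy uniting that clade.
C3 (derived state 'present') is unique to Lithodon (autapomorphy; uninformative for grouping).
Only Euryaria, Lithodon, and Telinus show the derived state 'present' for C4, supporting them as a clade.
Most parsimonious ingroup topology: ((Lithodon,(Telinus,Euryaria)),Meroinus).
The clade {Euryaria, Telinus} is supported by C2: its derived state 'absent' occurs in exactly those taxa and in no other taxon (including the outgroup).

C2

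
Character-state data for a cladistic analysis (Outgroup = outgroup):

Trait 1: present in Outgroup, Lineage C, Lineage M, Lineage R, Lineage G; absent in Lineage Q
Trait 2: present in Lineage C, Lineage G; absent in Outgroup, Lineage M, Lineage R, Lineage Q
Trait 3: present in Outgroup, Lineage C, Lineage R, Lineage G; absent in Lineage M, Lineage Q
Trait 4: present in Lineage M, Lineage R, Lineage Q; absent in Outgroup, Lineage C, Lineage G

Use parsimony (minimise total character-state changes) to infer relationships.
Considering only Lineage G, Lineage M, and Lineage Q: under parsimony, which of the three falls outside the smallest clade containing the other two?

Lineage G

Character polarity is set by the outgroup: the derived state is whichever differs from the outgroup's state, so for Trait 1, Trait 3 the derived state is 'absent', and for the remaining characters it is 'present'.
Trait 1: derived state 'absent' in Lineage Q only — an autapomorphy, so it tells us nothing about relationships among taxa.
Trait 2: derived state 'present' in Lineage C and Lineage G only — synapomorphy for {Lineage C, Lineage G}.
Only Lineage M and Lineage Q show the derived state 'absent' for Trait 3, supporting them as a clade.
Trait 4 (derived state 'present') is shared by Lineage M, Lineage Q, and Lineage R — a synapomorphy uniting that clade.
Most parsimonious ingroup topology: ((Lineage C,Lineage G),((Lineage M,Lineage Q),Lineage R)).
Lineage M and Lineage Q share a more recent common ancestor with each other than either does with Lineage G, so Lineage G is the least closely related of the three.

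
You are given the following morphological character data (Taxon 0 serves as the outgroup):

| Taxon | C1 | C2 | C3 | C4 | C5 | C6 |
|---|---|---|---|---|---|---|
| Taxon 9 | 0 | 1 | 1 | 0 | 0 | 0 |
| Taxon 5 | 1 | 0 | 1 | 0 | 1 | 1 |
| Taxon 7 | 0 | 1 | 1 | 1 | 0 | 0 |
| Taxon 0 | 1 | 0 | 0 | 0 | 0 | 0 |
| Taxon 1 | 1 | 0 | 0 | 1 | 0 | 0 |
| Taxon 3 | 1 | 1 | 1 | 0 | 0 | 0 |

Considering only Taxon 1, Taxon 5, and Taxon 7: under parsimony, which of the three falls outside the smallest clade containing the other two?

Character polarity is set by the outgroup: the derived state is whichever differs from the outgroup's state, so for C1 the derived state is '0', and for the remaining characters it is '1'.
C1 (derived state '0') is shared by Taxon 7 and Taxon 9 — a synapomorphy uniting that clade.
C2: derived state '1' in Taxon 3, Taxon 7, and Taxon 9 only — synapomorphy for {Taxon 3, Taxon 7, Taxon 9}.
Only Taxon 3, Taxon 5, Taxon 7, and Taxon 9 show the derived state '1' for C3, supporting them as a clade.
C4 (state '1') occurs in Taxon 1 and Taxon 7 but conflicts with the nesting implied by the other characters — most parsimoniously interpreted as homoplasy.
C5: derived state '1' in Taxon 5 only — an autapomorphy, so it tells us nothing about relationships among taxa.
C6 (derived state '1') is unique to Taxon 5 (autapomorphy; uninformative for grouping).
Most parsimonious ingroup topology: (((Taxon 3,(Taxon 9,Taxon 7)),Taxon 5),Taxon 1).
Taxon 5 and Taxon 7 share a more recent common ancestor with each other than either does with Taxon 1, so Taxon 1 is the least closely related of the three.

Taxon 1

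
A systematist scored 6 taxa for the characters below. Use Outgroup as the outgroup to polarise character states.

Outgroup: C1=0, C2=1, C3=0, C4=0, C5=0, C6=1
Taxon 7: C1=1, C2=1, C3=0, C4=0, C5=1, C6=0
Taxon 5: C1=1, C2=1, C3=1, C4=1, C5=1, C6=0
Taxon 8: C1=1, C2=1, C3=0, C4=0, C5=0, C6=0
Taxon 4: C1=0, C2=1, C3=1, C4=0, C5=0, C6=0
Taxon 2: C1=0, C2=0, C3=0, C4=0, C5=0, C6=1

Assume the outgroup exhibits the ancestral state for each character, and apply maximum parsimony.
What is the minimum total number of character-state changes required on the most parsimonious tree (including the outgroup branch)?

7

Character polarity is set by the outgroup: the derived state is whichever differs from the outgroup's state, so for C2, C6 the derived state is '0', and for the remaining characters it is '1'.
C1: derived state '1' in Taxon 5, Taxon 7, and Taxon 8 only — synapomorphy for {Taxon 5, Taxon 7, Taxon 8}.
C2: derived state '0' in Taxon 2 only — an autapomorphy, so it tells us nothing about relationships among taxa.
C3 groups Taxon 4 and Taxon 5, which is incompatible with the clades supported by the remaining characters; treating it as convergent (homoplasy) costs fewer steps than any alternative tree.
C4 (derived state '1') is unique to Taxon 5 (autapomorphy; uninformative for grouping).
C5: derived state '1' in Taxon 5 and Taxon 7 only — synapomorphy for {Taxon 5, Taxon 7}.
C6 (derived state '0') is shared by Taxon 4, Taxon 5, Taxon 7, and Taxon 8 — a synapomorphy uniting that clade.
Most parsimonious ingroup topology: ((((Taxon 7,Taxon 5),Taxon 8),Taxon 4),Taxon 2).
Changes per character on this tree: C1: 1; C2: 1; C3: 2; C4: 1; C5: 1; C6: 1.
Total = 7.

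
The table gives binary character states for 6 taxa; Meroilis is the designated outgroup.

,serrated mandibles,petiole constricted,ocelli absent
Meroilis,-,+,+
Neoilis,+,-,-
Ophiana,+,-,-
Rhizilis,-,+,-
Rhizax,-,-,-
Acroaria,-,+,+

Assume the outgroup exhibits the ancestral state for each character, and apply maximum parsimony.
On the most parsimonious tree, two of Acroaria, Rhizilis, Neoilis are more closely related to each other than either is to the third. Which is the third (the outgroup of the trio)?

Character polarity is set by the outgroup: the derived state is whichever differs from the outgroup's state, so for petiole constricted, ocelli absent the derived state is '-', and for the remaining characters it is '+'.
Only Neoilis and Ophiana show the derived state '+' for serrated mandibles, supporting them as a clade.
Only Neoilis, Ophiana, and Rhizax show the derived state '-' for petiole constricted, supporting them as a clade.
ocelli absent (derived state '-') is shared by Neoilis, Ophiana, Rhizax, and Rhizilis — a synapomorphy uniting that clade.
Most parsimonious ingroup topology: ((((Neoilis,Ophiana),Rhizax),Rhizilis),Acroaria).
Neoilis and Rhizilis share a more recent common ancestor with each other than either does with Acroaria, so Acroaria is the least closely related of the three.

Acroaria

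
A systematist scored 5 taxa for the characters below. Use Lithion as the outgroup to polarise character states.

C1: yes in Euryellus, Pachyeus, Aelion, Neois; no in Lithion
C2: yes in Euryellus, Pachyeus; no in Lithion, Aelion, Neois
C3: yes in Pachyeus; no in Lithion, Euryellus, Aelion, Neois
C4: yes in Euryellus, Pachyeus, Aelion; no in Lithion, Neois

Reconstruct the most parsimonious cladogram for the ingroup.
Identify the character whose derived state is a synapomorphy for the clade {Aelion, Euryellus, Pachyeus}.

The outgroup has state 'no' for every character, so 'yes' is the derived state throughout.
C1 (derived state 'yes') is shared by all ingroup taxa — unites the whole ingroup.
C2: derived state 'yes' in Euryellus and Pachyeus only — synapomorphy for {Euryellus, Pachyeus}.
C3 (derived state 'yes') is unique to Pachyeus (autapomorphy; uninformative for grouping).
C4 (derived state 'yes') is shared by Aelion, Euryellus, and Pachyeus — a synapomorphy uniting that clade.
Most parsimonious ingroup topology: (((Euryellus,Pachyeus),Aelion),Neois).
The clade {Aelion, Euryellus, Pachyeus} is supported by C4: its derived state 'yes' occurs in exactly those taxa and in no other taxon (including the outgroup).

C4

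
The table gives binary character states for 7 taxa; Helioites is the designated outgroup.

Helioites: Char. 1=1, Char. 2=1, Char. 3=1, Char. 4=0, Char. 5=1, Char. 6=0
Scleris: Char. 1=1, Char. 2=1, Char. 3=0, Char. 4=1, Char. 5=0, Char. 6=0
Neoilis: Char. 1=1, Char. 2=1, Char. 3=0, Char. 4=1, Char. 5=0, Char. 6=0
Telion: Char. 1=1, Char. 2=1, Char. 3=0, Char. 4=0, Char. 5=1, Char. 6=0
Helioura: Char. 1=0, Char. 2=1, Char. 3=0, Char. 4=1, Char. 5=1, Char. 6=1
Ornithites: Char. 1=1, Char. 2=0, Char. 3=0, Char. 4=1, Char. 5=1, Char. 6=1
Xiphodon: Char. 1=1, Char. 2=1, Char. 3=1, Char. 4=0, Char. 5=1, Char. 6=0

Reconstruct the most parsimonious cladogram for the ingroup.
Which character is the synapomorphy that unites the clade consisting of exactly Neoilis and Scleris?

Char. 5

Character polarity is set by the outgroup: the derived state is whichever differs from the outgroup's state, so for Char. 1, Char. 2, Char. 3, Char. 5 the derived state is '0', and for the remaining characters it is '1'.
Char. 1 (derived state '0') is unique to Helioura (autapomorphy; uninformative for grouping).
Char. 2 (derived state '0') is unique to Ornithites (autapomorphy; uninformative for grouping).
Char. 3 (derived state '0') is shared by Helioura, Neoilis, Ornithites, Scleris, and Telion — a synapomorphy uniting that clade.
Char. 4 (derived state '1') is shared by Helioura, Neoilis, Ornithites, and Scleris — a synapomorphy uniting that clade.
Char. 5: derived state '0' in Neoilis and Scleris only — synapomorphy for {Neoilis, Scleris}.
Char. 6 (derived state '1') is shared by Helioura and Ornithites — a synapomorphy uniting that clade.
Most parsimonious ingroup topology: ((((Scleris,Neoilis),(Helioura,Ornithites)),Telion),Xiphodon).
The clade {Neoilis, Scleris} is supported by Char. 5: its derived state '0' occurs in exactly those taxa and in no other taxon (including the outgroup).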